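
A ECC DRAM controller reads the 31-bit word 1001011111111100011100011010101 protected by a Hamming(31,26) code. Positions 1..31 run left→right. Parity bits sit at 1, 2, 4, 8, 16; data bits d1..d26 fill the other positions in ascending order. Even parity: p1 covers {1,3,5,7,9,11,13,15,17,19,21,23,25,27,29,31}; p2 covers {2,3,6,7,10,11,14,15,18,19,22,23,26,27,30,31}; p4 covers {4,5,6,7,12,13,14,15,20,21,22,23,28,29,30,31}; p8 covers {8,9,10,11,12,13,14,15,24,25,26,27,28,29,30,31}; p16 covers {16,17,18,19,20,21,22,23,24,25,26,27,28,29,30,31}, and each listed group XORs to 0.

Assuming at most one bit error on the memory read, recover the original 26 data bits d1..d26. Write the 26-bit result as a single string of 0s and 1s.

00011111110011100011010101

s1 (pos 1,3,5,7,9,11,13,15,17,19,21,23,25,27,29,31): 1⊕0⊕0⊕1⊕1⊕1⊕1⊕0⊕0⊕1⊕0⊕0⊕1⊕1⊕1⊕1 = 0
s2 (pos 2,3,6,7,10,11,14,15,18,19,22,23,26,27,30,31): 0⊕0⊕1⊕1⊕1⊕1⊕1⊕0⊕1⊕1⊕0⊕0⊕0⊕1⊕0⊕1 = 1
s4 (pos 4,5,6,7,12,13,14,15,20,21,22,23,28,29,30,31): 1⊕0⊕1⊕1⊕1⊕1⊕1⊕0⊕1⊕0⊕0⊕0⊕0⊕1⊕0⊕1 = 1
s8 (pos 8,9,10,11,12,13,14,15,24,25,26,27,28,29,30,31): 1⊕1⊕1⊕1⊕1⊕1⊕1⊕0⊕1⊕1⊕0⊕1⊕0⊕1⊕0⊕1 = 0
s16 (pos 16,17,18,19,20,21,22,23,24,25,26,27,28,29,30,31): 0⊕0⊕1⊕1⊕1⊕0⊕0⊕0⊕1⊕1⊕0⊕1⊕0⊕1⊕0⊕1 = 0
Syndrome s16…s1 = 00110 → error at position 6.
Flip position 6: 1001011111111100011100011010101 → 1001001111111100011100011010101
Read data bits from positions 3,5,6,7,9,10,11,12,13,14,15,17,18,19,20,21,22,23,24,25,26,27,28,29,30,31: 00011111110011100011010101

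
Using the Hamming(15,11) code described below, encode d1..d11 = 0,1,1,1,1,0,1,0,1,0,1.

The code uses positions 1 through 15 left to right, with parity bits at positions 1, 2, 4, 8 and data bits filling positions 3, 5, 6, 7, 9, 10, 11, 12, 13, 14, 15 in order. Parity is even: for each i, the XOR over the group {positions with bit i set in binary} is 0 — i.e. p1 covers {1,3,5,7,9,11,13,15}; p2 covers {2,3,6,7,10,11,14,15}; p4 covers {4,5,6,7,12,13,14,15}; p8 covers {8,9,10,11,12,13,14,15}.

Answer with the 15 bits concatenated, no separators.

Place data at non-parity positions: p1 p2 0 p4 1 1 1 p8 1 0 1 0 1 0 1
p1 (pos 1,3,5,7,9,11,13,15): XOR of data positions = 0⊕1⊕1⊕1⊕1⊕1⊕1 = 0
p2 (pos 2,3,6,7,10,11,14,15): XOR of data positions = 0⊕1⊕1⊕0⊕1⊕0⊕1 = 0
p4 (pos 4,5,6,7,12,13,14,15): XOR of data positions = 1⊕1⊕1⊕0⊕1⊕0⊕1 = 1
p8 (pos 8,9,10,11,12,13,14,15): XOR of data positions = 1⊕0⊕1⊕0⊕1⊕0⊕1 = 0
Codeword: 000111101010101

000111101010101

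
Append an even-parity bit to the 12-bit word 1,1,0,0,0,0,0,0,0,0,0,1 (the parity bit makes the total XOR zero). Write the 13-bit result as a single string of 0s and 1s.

1100000000011

XOR of the 12 data bits: 1⊕1⊕0⊕0⊕0⊕0⊕0⊕0⊕0⊕0⊕0⊕1 = 1
Parity bit = 1 (so all 13 bits XOR to 0).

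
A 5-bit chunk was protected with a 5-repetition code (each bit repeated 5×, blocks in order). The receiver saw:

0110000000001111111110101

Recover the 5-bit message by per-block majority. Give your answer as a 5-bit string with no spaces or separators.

00111

Block 1 (01100): 2 ones → 0
Block 2 (00000): 0 ones → 0
Block 3 (00111): 3 ones → 1
Block 4 (11111): 5 ones → 1
Block 5 (10101): 3 ones → 1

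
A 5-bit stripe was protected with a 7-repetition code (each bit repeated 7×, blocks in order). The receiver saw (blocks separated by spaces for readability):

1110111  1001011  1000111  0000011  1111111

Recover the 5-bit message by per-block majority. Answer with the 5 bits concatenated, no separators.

11101

Block 1 (1110111): 6 ones → 1
Block 2 (1001011): 4 ones → 1
Block 3 (1000111): 4 ones → 1
Block 4 (0000011): 2 ones → 0
Block 5 (1111111): 7 ones → 1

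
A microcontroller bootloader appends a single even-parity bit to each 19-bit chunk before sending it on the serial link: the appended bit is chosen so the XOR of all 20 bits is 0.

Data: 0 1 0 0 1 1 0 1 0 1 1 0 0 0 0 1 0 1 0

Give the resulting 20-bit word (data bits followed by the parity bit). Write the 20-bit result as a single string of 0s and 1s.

XOR of the 19 data bits: 0⊕1⊕0⊕0⊕1⊕1⊕0⊕1⊕0⊕1⊕1⊕0⊕0⊕0⊕0⊕1⊕0⊕1⊕0 = 0
Parity bit = 0 (so all 20 bits XOR to 0).

01001101011000010100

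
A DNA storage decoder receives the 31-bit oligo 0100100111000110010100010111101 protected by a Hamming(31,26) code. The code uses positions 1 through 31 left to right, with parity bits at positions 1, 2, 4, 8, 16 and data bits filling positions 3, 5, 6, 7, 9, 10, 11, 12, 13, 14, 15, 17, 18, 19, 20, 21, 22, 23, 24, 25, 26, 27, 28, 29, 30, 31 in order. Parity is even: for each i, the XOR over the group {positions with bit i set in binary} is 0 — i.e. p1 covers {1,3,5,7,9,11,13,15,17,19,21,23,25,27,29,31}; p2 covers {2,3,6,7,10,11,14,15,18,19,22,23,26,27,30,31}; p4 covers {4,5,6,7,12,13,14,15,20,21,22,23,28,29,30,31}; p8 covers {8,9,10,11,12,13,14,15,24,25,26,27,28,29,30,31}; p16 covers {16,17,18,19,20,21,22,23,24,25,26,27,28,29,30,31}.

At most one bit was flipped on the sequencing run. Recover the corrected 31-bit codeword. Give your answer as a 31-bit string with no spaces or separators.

s1 (pos 1,3,5,7,9,11,13,15,17,19,21,23,25,27,29,31): 0⊕0⊕1⊕0⊕1⊕0⊕0⊕1⊕0⊕0⊕0⊕0⊕0⊕1⊕1⊕1 = 0
s2 (pos 2,3,6,7,10,11,14,15,18,19,22,23,26,27,30,31): 1⊕0⊕0⊕0⊕1⊕0⊕1⊕1⊕1⊕0⊕0⊕0⊕1⊕1⊕0⊕1 = 0
s4 (pos 4,5,6,7,12,13,14,15,20,21,22,23,28,29,30,31): 0⊕1⊕0⊕0⊕0⊕0⊕1⊕1⊕1⊕0⊕0⊕0⊕1⊕1⊕0⊕1 = 1
s8 (pos 8,9,10,11,12,13,14,15,24,25,26,27,28,29,30,31): 1⊕1⊕1⊕0⊕0⊕0⊕1⊕1⊕1⊕0⊕1⊕1⊕1⊕1⊕0⊕1 = 1
s16 (pos 16,17,18,19,20,21,22,23,24,25,26,27,28,29,30,31): 0⊕0⊕1⊕0⊕1⊕0⊕0⊕0⊕1⊕0⊕1⊕1⊕1⊕1⊕0⊕1 = 0
Syndrome s16…s1 = 01100 → error at position 12.
Flip position 12: 0100100111000110010100010111101 → 0100100111010110010100010111101

0100100111010110010100010111101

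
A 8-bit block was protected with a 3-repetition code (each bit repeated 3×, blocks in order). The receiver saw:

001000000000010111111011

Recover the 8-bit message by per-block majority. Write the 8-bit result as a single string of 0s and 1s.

00000111

Block 1 (001): 1 one → 0
Block 2 (000): 0 ones → 0
Block 3 (000): 0 ones → 0
Block 4 (000): 0 ones → 0
Block 5 (010): 1 one → 0
Block 6 (111): 3 ones → 1
Block 7 (111): 3 ones → 1
Block 8 (011): 2 ones → 1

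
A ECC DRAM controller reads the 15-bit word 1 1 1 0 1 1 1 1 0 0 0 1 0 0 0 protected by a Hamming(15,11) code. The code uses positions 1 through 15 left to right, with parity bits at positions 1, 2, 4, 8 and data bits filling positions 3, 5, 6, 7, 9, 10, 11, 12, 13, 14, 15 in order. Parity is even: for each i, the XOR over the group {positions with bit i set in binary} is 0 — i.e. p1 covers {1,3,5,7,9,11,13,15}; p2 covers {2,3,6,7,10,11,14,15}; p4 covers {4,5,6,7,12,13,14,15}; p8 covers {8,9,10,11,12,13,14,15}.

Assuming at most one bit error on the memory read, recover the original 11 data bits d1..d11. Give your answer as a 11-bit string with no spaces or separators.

s1 (pos 1,3,5,7,9,11,13,15): 1⊕1⊕1⊕1⊕0⊕0⊕0⊕0 = 0
s2 (pos 2,3,6,7,10,11,14,15): 1⊕1⊕1⊕1⊕0⊕0⊕0⊕0 = 0
s4 (pos 4,5,6,7,12,13,14,15): 0⊕1⊕1⊕1⊕1⊕0⊕0⊕0 = 0
s8 (pos 8,9,10,11,12,13,14,15): 1⊕0⊕0⊕0⊕1⊕0⊕0⊕0 = 0
Syndrome s8…s1 = 0000 → no error.
Read data bits from positions 3,5,6,7,9,10,11,12,13,14,15: 11110001000

11110001000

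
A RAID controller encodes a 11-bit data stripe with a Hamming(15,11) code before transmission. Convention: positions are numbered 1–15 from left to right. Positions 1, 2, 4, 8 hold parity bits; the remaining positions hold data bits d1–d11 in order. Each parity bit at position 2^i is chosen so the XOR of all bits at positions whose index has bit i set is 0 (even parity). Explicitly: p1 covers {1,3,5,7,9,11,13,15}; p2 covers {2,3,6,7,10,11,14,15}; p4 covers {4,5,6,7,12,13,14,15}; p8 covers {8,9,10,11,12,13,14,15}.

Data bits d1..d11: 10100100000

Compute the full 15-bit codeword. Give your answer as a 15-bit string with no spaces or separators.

Place data at non-parity positions: p1 p2 1 p4 0 1 0 p8 0 1 0 0 0 0 0
p1 (pos 1,3,5,7,9,11,13,15): XOR of data positions = 1⊕0⊕0⊕0⊕0⊕0⊕0 = 1
p2 (pos 2,3,6,7,10,11,14,15): XOR of data positions = 1⊕1⊕0⊕1⊕0⊕0⊕0 = 1
p4 (pos 4,5,6,7,12,13,14,15): XOR of data positions = 0⊕1⊕0⊕0⊕0⊕0⊕0 = 1
p8 (pos 8,9,10,11,12,13,14,15): XOR of data positions = 0⊕1⊕0⊕0⊕0⊕0⊕0 = 1
Codeword: 111101010100000

111101010100000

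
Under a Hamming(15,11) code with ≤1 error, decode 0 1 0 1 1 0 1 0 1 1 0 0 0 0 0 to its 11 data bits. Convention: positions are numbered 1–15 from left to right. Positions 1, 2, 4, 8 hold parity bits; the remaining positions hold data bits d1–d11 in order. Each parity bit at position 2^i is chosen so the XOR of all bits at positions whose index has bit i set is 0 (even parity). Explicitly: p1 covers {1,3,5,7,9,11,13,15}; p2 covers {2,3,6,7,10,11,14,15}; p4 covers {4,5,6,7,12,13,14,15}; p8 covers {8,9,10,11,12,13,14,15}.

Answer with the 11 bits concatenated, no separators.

s1 (pos 1,3,5,7,9,11,13,15): 0⊕0⊕1⊕1⊕1⊕0⊕0⊕0 = 1
s2 (pos 2,3,6,7,10,11,14,15): 1⊕0⊕0⊕1⊕1⊕0⊕0⊕0 = 1
s4 (pos 4,5,6,7,12,13,14,15): 1⊕1⊕0⊕1⊕0⊕0⊕0⊕0 = 1
s8 (pos 8,9,10,11,12,13,14,15): 0⊕1⊕1⊕0⊕0⊕0⊕0⊕0 = 0
Syndrome s8…s1 = 0111 → error at position 7.
Flip position 7: 010110101100000 → 010110001100000
Read data bits from positions 3,5,6,7,9,10,11,12,13,14,15: 01001100000

01001100000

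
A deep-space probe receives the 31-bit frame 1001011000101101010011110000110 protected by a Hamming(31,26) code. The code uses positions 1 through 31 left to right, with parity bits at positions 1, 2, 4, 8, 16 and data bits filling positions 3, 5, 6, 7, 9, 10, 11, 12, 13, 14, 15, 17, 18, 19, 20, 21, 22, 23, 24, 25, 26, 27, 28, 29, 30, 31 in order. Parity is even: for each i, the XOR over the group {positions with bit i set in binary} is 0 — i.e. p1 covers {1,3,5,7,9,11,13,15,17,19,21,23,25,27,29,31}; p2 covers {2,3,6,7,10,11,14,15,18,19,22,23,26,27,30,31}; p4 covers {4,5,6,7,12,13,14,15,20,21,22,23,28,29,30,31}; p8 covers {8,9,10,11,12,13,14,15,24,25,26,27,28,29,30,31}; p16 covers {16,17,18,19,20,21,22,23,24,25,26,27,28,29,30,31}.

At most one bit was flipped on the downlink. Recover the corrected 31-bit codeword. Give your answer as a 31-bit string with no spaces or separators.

s1 (pos 1,3,5,7,9,11,13,15,17,19,21,23,25,27,29,31): 1⊕0⊕0⊕1⊕0⊕1⊕1⊕0⊕0⊕0⊕1⊕1⊕0⊕0⊕1⊕0 = 1
s2 (pos 2,3,6,7,10,11,14,15,18,19,22,23,26,27,30,31): 0⊕0⊕1⊕1⊕0⊕1⊕1⊕0⊕1⊕0⊕1⊕1⊕0⊕0⊕1⊕0 = 0
s4 (pos 4,5,6,7,12,13,14,15,20,21,22,23,28,29,30,31): 1⊕0⊕1⊕1⊕0⊕1⊕1⊕0⊕0⊕1⊕1⊕1⊕0⊕1⊕1⊕0 = 0
s8 (pos 8,9,10,11,12,13,14,15,24,25,26,27,28,29,30,31): 0⊕0⊕0⊕1⊕0⊕1⊕1⊕0⊕1⊕0⊕0⊕0⊕0⊕1⊕1⊕0 = 0
s16 (pos 16,17,18,19,20,21,22,23,24,25,26,27,28,29,30,31): 1⊕0⊕1⊕0⊕0⊕1⊕1⊕1⊕1⊕0⊕0⊕0⊕0⊕1⊕1⊕0 = 0
Syndrome s16…s1 = 00001 → error at position 1.
Flip position 1: 1001011000101101010011110000110 → 0001011000101101010011110000110

0001011000101101010011110000110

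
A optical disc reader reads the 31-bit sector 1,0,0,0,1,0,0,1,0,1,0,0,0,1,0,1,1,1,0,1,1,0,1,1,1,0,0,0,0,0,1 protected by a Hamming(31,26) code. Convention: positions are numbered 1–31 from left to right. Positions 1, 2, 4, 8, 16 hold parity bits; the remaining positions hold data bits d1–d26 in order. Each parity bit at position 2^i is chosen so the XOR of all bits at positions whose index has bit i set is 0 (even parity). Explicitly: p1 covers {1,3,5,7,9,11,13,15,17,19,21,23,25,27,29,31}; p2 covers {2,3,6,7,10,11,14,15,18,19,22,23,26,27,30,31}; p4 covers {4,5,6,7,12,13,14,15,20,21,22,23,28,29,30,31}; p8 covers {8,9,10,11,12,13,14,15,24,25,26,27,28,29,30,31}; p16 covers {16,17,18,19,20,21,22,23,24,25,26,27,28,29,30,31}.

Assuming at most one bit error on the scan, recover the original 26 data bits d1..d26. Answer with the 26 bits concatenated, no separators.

s1 (pos 1,3,5,7,9,11,13,15,17,19,21,23,25,27,29,31): 1⊕0⊕1⊕0⊕0⊕0⊕0⊕0⊕1⊕0⊕1⊕1⊕1⊕0⊕0⊕1 = 1
s2 (pos 2,3,6,7,10,11,14,15,18,19,22,23,26,27,30,31): 0⊕0⊕0⊕0⊕1⊕0⊕1⊕0⊕1⊕0⊕0⊕1⊕0⊕0⊕0⊕1 = 1
s4 (pos 4,5,6,7,12,13,14,15,20,21,22,23,28,29,30,31): 0⊕1⊕0⊕0⊕0⊕0⊕1⊕0⊕1⊕1⊕0⊕1⊕0⊕0⊕0⊕1 = 0
s8 (pos 8,9,10,11,12,13,14,15,24,25,26,27,28,29,30,31): 1⊕0⊕1⊕0⊕0⊕0⊕1⊕0⊕1⊕1⊕0⊕0⊕0⊕0⊕0⊕1 = 0
s16 (pos 16,17,18,19,20,21,22,23,24,25,26,27,28,29,30,31): 1⊕1⊕1⊕0⊕1⊕1⊕0⊕1⊕1⊕1⊕0⊕0⊕0⊕0⊕0⊕1 = 1
Syndrome s16…s1 = 10011 → error at position 19.
Flip position 19: 1000100101000101110110111000001 → 1000100101000101111110111000001
Read data bits from positions 3,5,6,7,9,10,11,12,13,14,15,17,18,19,20,21,22,23,24,25,26,27,28,29,30,31: 01000100010111110111000001

01000100010111110111000001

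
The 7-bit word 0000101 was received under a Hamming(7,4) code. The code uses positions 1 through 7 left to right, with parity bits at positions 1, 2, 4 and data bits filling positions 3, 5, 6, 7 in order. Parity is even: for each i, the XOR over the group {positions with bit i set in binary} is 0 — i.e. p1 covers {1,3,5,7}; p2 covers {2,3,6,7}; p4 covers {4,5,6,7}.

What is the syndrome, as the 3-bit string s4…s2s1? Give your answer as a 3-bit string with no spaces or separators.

010

s1 (pos 1,3,5,7): 0⊕0⊕1⊕1 = 0
s2 (pos 2,3,6,7): 0⊕0⊕0⊕1 = 1
s4 (pos 4,5,6,7): 0⊕1⊕0⊕1 = 0
Syndrome s4…s1 = 010 → error at position 2.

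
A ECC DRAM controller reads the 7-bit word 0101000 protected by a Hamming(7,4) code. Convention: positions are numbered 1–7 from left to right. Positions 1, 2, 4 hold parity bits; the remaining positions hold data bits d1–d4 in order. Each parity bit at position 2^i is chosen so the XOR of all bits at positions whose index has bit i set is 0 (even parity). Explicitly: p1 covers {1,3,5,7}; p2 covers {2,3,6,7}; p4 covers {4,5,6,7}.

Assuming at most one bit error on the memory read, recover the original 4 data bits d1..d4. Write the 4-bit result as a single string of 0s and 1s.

0010

s1 (pos 1,3,5,7): 0⊕0⊕0⊕0 = 0
s2 (pos 2,3,6,7): 1⊕0⊕0⊕0 = 1
s4 (pos 4,5,6,7): 1⊕0⊕0⊕0 = 1
Syndrome s4…s1 = 110 → error at position 6.
Flip position 6: 0101000 → 0101010
Read data bits from positions 3,5,6,7: 0010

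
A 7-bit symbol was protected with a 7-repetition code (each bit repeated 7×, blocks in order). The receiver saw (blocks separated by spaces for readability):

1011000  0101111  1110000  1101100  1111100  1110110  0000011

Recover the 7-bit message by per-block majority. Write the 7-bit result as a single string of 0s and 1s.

Block 1 (1011000): 3 ones → 0
Block 2 (0101111): 5 ones → 1
Block 3 (1110000): 3 ones → 0
Block 4 (1101100): 4 ones → 1
Block 5 (1111100): 5 ones → 1
Block 6 (1110110): 5 ones → 1
Block 7 (0000011): 2 ones → 0

0101110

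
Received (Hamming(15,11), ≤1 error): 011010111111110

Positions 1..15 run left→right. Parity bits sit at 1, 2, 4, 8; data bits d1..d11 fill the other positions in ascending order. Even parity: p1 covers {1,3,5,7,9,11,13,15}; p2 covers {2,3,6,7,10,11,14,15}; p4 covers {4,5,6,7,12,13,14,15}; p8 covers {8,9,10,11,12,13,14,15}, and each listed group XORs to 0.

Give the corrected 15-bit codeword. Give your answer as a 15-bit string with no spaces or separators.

011010111110110

s1 (pos 1,3,5,7,9,11,13,15): 0⊕1⊕1⊕1⊕1⊕1⊕1⊕0 = 0
s2 (pos 2,3,6,7,10,11,14,15): 1⊕1⊕0⊕1⊕1⊕1⊕1⊕0 = 0
s4 (pos 4,5,6,7,12,13,14,15): 0⊕1⊕0⊕1⊕1⊕1⊕1⊕0 = 1
s8 (pos 8,9,10,11,12,13,14,15): 1⊕1⊕1⊕1⊕1⊕1⊕1⊕0 = 1
Syndrome s8…s1 = 1100 → error at position 12.
Flip position 12: 011010111111110 → 011010111110110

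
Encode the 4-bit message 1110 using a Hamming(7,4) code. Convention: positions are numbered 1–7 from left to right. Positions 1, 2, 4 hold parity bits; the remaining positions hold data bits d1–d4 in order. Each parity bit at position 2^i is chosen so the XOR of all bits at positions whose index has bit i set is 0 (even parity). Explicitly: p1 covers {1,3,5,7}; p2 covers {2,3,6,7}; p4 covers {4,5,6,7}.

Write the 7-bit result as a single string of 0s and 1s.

Place data at non-parity positions: p1 p2 1 p4 1 1 0
p1 (pos 1,3,5,7): XOR of data positions = 1⊕1⊕0 = 0
p2 (pos 2,3,6,7): XOR of data positions = 1⊕1⊕0 = 0
p4 (pos 4,5,6,7): XOR of data positions = 1⊕1⊕0 = 0
Codeword: 0010110

0010110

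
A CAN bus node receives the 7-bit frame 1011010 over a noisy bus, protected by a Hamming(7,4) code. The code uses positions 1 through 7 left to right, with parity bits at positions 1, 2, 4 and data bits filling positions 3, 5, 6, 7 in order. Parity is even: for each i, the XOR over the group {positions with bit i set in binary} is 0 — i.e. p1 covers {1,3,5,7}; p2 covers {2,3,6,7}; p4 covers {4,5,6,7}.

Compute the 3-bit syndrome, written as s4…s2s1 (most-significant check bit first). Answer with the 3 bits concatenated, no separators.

s1 (pos 1,3,5,7): 1⊕1⊕0⊕0 = 0
s2 (pos 2,3,6,7): 0⊕1⊕1⊕0 = 0
s4 (pos 4,5,6,7): 1⊕0⊕1⊕0 = 0
Syndrome s4…s1 = 000 → no error.

000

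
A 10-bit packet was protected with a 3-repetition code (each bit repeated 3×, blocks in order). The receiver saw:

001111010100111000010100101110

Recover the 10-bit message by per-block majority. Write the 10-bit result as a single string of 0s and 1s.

0100100011

Block 1 (001): 1 one → 0
Block 2 (111): 3 ones → 1
Block 3 (010): 1 one → 0
Block 4 (100): 1 one → 0
Block 5 (111): 3 ones → 1
Block 6 (000): 0 ones → 0
Block 7 (010): 1 one → 0
Block 8 (100): 1 one → 0
Block 9 (101): 2 ones → 1
Block 10 (110): 2 ones → 1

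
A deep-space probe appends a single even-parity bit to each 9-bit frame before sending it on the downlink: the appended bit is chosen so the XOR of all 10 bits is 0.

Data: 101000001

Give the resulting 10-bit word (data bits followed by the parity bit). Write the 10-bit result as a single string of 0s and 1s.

1010000011

XOR of the 9 data bits: 1⊕0⊕1⊕0⊕0⊕0⊕0⊕0⊕1 = 1
Parity bit = 1 (so all 10 bits XOR to 0).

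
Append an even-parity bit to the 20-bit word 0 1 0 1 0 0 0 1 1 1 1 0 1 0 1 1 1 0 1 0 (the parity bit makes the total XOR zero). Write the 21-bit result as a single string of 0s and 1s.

010100011110101110101

XOR of the 20 data bits: 0⊕1⊕0⊕1⊕0⊕0⊕0⊕1⊕1⊕1⊕1⊕0⊕1⊕0⊕1⊕1⊕1⊕0⊕1⊕0 = 1
Parity bit = 1 (so all 21 bits XOR to 0).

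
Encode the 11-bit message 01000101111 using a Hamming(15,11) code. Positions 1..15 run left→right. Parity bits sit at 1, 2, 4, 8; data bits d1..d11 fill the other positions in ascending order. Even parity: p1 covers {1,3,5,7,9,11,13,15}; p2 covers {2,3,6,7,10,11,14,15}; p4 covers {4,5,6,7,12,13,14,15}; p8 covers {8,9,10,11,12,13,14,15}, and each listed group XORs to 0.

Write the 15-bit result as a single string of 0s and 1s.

110110010101111

Place data at non-parity positions: p1 p2 0 p4 1 0 0 p8 0 1 0 1 1 1 1
p1 (pos 1,3,5,7,9,11,13,15): XOR of data positions = 0⊕1⊕0⊕0⊕0⊕1⊕1 = 1
p2 (pos 2,3,6,7,10,11,14,15): XOR of data positions = 0⊕0⊕0⊕1⊕0⊕1⊕1 = 1
p4 (pos 4,5,6,7,12,13,14,15): XOR of data positions = 1⊕0⊕0⊕1⊕1⊕1⊕1 = 1
p8 (pos 8,9,10,11,12,13,14,15): XOR of data positions = 0⊕1⊕0⊕1⊕1⊕1⊕1 = 1
Codeword: 110110010101111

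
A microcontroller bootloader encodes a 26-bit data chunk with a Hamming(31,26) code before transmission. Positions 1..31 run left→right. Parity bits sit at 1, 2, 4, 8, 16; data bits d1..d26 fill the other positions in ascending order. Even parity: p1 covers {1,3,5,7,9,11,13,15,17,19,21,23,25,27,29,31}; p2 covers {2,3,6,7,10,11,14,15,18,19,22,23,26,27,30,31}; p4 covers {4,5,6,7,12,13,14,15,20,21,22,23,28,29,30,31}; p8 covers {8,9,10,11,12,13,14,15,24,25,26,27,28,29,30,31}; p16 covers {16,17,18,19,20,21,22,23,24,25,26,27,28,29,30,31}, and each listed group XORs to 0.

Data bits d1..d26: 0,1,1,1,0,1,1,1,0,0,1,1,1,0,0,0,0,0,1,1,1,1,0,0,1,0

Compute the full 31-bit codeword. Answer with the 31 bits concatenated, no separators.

1100111101110011110000011110010

Place data at non-parity positions: p1 p2 0 p4 1 1 1 p8 0 1 1 1 0 0 1 p16 1 1 0 0 0 0 0 1 1 1 1 0 0 1 0
p1 (pos 1,3,5,7,9,11,13,15,17,19,21,23,25,27,29,31): XOR of data positions = 0⊕1⊕1⊕0⊕1⊕0⊕1⊕1⊕0⊕0⊕0⊕1⊕1⊕0⊕0 = 1
p2 (pos 2,3,6,7,10,11,14,15,18,19,22,23,26,27,30,31): XOR of data positions = 0⊕1⊕1⊕1⊕1⊕0⊕1⊕1⊕0⊕0⊕0⊕1⊕1⊕1⊕0 = 1
p4 (pos 4,5,6,7,12,13,14,15,20,21,22,23,28,29,30,31): XOR of data positions = 1⊕1⊕1⊕1⊕0⊕0⊕1⊕0⊕0⊕0⊕0⊕0⊕0⊕1⊕0 = 0
p8 (pos 8,9,10,11,12,13,14,15,24,25,26,27,28,29,30,31): XOR of data positions = 0⊕1⊕1⊕1⊕0⊕0⊕1⊕1⊕1⊕1⊕1⊕0⊕0⊕1⊕0 = 1
p16 (pos 16,17,18,19,20,21,22,23,24,25,26,27,28,29,30,31): XOR of data positions = 1⊕1⊕0⊕0⊕0⊕0⊕0⊕1⊕1⊕1⊕1⊕0⊕0⊕1⊕0 = 1
Codeword: 1100111101110011110000011110010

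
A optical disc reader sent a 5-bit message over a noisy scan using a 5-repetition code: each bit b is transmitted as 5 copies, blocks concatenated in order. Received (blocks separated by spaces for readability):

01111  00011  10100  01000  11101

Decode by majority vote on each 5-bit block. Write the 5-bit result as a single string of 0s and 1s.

10001

Block 1 (01111): 4 ones → 1
Block 2 (00011): 2 ones → 0
Block 3 (10100): 2 ones → 0
Block 4 (01000): 1 one → 0
Block 5 (11101): 4 ones → 1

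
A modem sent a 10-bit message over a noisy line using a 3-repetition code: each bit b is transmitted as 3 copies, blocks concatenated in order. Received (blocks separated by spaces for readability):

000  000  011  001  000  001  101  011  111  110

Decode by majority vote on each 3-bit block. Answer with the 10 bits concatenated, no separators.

Block 1 (000): 0 ones → 0
Block 2 (000): 0 ones → 0
Block 3 (011): 2 ones → 1
Block 4 (001): 1 one → 0
Block 5 (000): 0 ones → 0
Block 6 (001): 1 one → 0
Block 7 (101): 2 ones → 1
Block 8 (011): 2 ones → 1
Block 9 (111): 3 ones → 1
Block 10 (110): 2 ones → 1

0010001111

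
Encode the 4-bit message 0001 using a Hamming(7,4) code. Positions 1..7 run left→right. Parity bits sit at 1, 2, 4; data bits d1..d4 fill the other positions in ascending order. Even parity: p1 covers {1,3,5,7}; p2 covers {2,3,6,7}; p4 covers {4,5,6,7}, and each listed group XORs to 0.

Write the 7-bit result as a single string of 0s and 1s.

1101001

Place data at non-parity positions: p1 p2 0 p4 0 0 1
p1 (pos 1,3,5,7): XOR of data positions = 0⊕0⊕1 = 1
p2 (pos 2,3,6,7): XOR of data positions = 0⊕0⊕1 = 1
p4 (pos 4,5,6,7): XOR of data positions = 0⊕0⊕1 = 1
Codeword: 1101001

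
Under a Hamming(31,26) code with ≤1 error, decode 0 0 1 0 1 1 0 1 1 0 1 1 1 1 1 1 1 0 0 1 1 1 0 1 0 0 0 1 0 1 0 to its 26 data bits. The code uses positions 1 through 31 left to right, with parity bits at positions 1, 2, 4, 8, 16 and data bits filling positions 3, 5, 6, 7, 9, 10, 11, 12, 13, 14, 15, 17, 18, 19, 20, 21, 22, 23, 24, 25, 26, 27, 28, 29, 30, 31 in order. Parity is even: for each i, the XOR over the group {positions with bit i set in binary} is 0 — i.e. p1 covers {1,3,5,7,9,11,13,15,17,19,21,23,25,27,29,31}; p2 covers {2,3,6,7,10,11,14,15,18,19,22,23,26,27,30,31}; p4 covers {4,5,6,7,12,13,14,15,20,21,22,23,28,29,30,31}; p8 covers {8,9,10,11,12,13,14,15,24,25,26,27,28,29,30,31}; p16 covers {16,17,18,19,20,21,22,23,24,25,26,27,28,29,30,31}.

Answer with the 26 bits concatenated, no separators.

s1 (pos 1,3,5,7,9,11,13,15,17,19,21,23,25,27,29,31): 0⊕1⊕1⊕0⊕1⊕1⊕1⊕1⊕1⊕0⊕1⊕0⊕0⊕0⊕0⊕0 = 0
s2 (pos 2,3,6,7,10,11,14,15,18,19,22,23,26,27,30,31): 0⊕1⊕1⊕0⊕0⊕1⊕1⊕1⊕0⊕0⊕1⊕0⊕0⊕0⊕1⊕0 = 1
s4 (pos 4,5,6,7,12,13,14,15,20,21,22,23,28,29,30,31): 0⊕1⊕1⊕0⊕1⊕1⊕1⊕1⊕1⊕1⊕1⊕0⊕1⊕0⊕1⊕0 = 1
s8 (pos 8,9,10,11,12,13,14,15,24,25,26,27,28,29,30,31): 1⊕1⊕0⊕1⊕1⊕1⊕1⊕1⊕1⊕0⊕0⊕0⊕1⊕0⊕1⊕0 = 0
s16 (pos 16,17,18,19,20,21,22,23,24,25,26,27,28,29,30,31): 1⊕1⊕0⊕0⊕1⊕1⊕1⊕0⊕1⊕0⊕0⊕0⊕1⊕0⊕1⊕0 = 0
Syndrome s16…s1 = 00110 → error at position 6.
Flip position 6: 0010110110111111100111010001010 → 0010100110111111100111010001010
Read data bits from positions 3,5,6,7,9,10,11,12,13,14,15,17,18,19,20,21,22,23,24,25,26,27,28,29,30,31: 11001011111100111010001010

11001011111100111010001010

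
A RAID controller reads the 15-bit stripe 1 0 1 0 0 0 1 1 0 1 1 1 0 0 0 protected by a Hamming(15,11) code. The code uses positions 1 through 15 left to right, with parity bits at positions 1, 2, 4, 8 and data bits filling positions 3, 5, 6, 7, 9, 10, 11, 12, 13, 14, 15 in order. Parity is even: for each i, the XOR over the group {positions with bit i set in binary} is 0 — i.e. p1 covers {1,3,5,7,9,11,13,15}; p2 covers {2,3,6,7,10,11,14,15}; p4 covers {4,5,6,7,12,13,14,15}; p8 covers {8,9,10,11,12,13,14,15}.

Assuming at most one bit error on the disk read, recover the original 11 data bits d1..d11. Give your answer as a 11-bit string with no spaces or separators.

s1 (pos 1,3,5,7,9,11,13,15): 1⊕1⊕0⊕1⊕0⊕1⊕0⊕0 = 0
s2 (pos 2,3,6,7,10,11,14,15): 0⊕1⊕0⊕1⊕1⊕1⊕0⊕0 = 0
s4 (pos 4,5,6,7,12,13,14,15): 0⊕0⊕0⊕1⊕1⊕0⊕0⊕0 = 0
s8 (pos 8,9,10,11,12,13,14,15): 1⊕0⊕1⊕1⊕1⊕0⊕0⊕0 = 0
Syndrome s8…s1 = 0000 → no error.
Read data bits from positions 3,5,6,7,9,10,11,12,13,14,15: 10010111000

10010111000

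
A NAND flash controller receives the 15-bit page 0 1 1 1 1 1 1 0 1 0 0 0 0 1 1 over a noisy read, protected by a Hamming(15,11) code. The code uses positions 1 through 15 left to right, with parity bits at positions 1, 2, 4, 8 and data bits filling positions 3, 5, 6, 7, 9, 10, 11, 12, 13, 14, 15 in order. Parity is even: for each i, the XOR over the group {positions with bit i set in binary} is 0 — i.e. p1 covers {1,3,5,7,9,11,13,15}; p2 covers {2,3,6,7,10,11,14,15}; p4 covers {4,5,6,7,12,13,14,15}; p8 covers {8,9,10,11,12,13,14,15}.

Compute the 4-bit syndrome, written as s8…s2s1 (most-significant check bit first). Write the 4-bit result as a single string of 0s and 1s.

s1 (pos 1,3,5,7,9,11,13,15): 0⊕1⊕1⊕1⊕1⊕0⊕0⊕1 = 1
s2 (pos 2,3,6,7,10,11,14,15): 1⊕1⊕1⊕1⊕0⊕0⊕1⊕1 = 0
s4 (pos 4,5,6,7,12,13,14,15): 1⊕1⊕1⊕1⊕0⊕0⊕1⊕1 = 0
s8 (pos 8,9,10,11,12,13,14,15): 0⊕1⊕0⊕0⊕0⊕0⊕1⊕1 = 1
Syndrome s8…s1 = 1001 → error at position 9.

1001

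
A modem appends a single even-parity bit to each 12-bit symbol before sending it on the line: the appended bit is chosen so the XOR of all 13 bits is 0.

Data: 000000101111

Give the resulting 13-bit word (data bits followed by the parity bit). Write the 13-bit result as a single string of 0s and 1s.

0000001011111

XOR of the 12 data bits: 0⊕0⊕0⊕0⊕0⊕0⊕1⊕0⊕1⊕1⊕1⊕1 = 1
Parity bit = 1 (so all 13 bits XOR to 0).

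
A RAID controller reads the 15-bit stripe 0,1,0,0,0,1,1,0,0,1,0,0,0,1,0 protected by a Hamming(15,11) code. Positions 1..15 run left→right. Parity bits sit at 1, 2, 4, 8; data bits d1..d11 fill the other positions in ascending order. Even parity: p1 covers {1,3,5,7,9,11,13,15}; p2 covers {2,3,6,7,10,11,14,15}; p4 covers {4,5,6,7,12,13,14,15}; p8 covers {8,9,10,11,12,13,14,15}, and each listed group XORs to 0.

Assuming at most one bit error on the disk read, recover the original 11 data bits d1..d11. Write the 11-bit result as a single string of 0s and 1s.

s1 (pos 1,3,5,7,9,11,13,15): 0⊕0⊕0⊕1⊕0⊕0⊕0⊕0 = 1
s2 (pos 2,3,6,7,10,11,14,15): 1⊕0⊕1⊕1⊕1⊕0⊕1⊕0 = 1
s4 (pos 4,5,6,7,12,13,14,15): 0⊕0⊕1⊕1⊕0⊕0⊕1⊕0 = 1
s8 (pos 8,9,10,11,12,13,14,15): 0⊕0⊕1⊕0⊕0⊕0⊕1⊕0 = 0
Syndrome s8…s1 = 0111 → error at position 7.
Flip position 7: 010001100100010 → 010001000100010
Read data bits from positions 3,5,6,7,9,10,11,12,13,14,15: 00100100010

00100100010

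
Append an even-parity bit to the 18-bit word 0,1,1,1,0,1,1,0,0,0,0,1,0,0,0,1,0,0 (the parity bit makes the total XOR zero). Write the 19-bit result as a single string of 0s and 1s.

0111011000010001001

XOR of the 18 data bits: 0⊕1⊕1⊕1⊕0⊕1⊕1⊕0⊕0⊕0⊕0⊕1⊕0⊕0⊕0⊕1⊕0⊕0 = 1
Parity bit = 1 (so all 19 bits XOR to 0).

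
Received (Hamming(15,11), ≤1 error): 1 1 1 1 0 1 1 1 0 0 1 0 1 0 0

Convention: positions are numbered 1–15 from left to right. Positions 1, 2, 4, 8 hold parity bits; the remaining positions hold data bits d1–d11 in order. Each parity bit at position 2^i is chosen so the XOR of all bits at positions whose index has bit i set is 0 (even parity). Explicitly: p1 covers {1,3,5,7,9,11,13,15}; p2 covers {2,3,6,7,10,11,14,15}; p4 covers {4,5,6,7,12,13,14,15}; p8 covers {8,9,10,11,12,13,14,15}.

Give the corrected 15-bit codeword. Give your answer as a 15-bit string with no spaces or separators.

s1 (pos 1,3,5,7,9,11,13,15): 1⊕1⊕0⊕1⊕0⊕1⊕1⊕0 = 1
s2 (pos 2,3,6,7,10,11,14,15): 1⊕1⊕1⊕1⊕0⊕1⊕0⊕0 = 1
s4 (pos 4,5,6,7,12,13,14,15): 1⊕0⊕1⊕1⊕0⊕1⊕0⊕0 = 0
s8 (pos 8,9,10,11,12,13,14,15): 1⊕0⊕0⊕1⊕0⊕1⊕0⊕0 = 1
Syndrome s8…s1 = 1011 → error at position 11.
Flip position 11: 111101110010100 → 111101110000100

111101110000100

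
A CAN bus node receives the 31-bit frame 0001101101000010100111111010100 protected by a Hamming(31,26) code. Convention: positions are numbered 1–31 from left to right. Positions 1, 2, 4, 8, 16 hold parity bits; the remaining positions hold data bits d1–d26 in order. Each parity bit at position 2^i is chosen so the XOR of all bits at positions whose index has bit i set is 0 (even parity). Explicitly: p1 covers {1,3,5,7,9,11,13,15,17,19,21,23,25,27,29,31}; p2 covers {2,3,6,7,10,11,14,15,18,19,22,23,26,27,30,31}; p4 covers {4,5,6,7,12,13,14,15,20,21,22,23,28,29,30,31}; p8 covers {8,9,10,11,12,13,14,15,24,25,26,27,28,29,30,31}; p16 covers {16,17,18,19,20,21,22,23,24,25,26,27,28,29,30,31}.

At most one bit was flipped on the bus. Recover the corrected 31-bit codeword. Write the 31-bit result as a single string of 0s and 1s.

s1 (pos 1,3,5,7,9,11,13,15,17,19,21,23,25,27,29,31): 0⊕0⊕1⊕1⊕0⊕0⊕0⊕1⊕1⊕0⊕1⊕1⊕1⊕1⊕1⊕0 = 1
s2 (pos 2,3,6,7,10,11,14,15,18,19,22,23,26,27,30,31): 0⊕0⊕0⊕1⊕1⊕0⊕0⊕1⊕0⊕0⊕1⊕1⊕0⊕1⊕0⊕0 = 0
s4 (pos 4,5,6,7,12,13,14,15,20,21,22,23,28,29,30,31): 1⊕1⊕0⊕1⊕0⊕0⊕0⊕1⊕1⊕1⊕1⊕1⊕0⊕1⊕0⊕0 = 1
s8 (pos 8,9,10,11,12,13,14,15,24,25,26,27,28,29,30,31): 1⊕0⊕1⊕0⊕0⊕0⊕0⊕1⊕1⊕1⊕0⊕1⊕0⊕1⊕0⊕0 = 1
s16 (pos 16,17,18,19,20,21,22,23,24,25,26,27,28,29,30,31): 0⊕1⊕0⊕0⊕1⊕1⊕1⊕1⊕1⊕1⊕0⊕1⊕0⊕1⊕0⊕0 = 1
Syndrome s16…s1 = 11101 → error at position 29.
Flip position 29: 0001101101000010100111111010100 → 0001101101000010100111111010000

0001101101000010100111111010000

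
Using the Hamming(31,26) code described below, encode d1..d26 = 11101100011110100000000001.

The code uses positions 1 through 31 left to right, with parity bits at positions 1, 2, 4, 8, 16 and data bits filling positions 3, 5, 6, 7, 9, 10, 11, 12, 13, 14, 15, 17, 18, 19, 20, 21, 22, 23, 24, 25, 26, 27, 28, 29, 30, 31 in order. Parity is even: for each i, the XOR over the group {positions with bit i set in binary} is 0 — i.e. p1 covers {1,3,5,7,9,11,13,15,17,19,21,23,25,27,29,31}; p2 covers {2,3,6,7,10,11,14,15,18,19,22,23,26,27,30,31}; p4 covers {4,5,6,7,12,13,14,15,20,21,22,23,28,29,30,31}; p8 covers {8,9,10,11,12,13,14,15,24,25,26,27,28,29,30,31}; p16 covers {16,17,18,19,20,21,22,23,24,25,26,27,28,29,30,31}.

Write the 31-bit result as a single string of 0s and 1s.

Place data at non-parity positions: p1 p2 1 p4 1 1 0 p8 1 1 0 0 0 1 1 p16 1 1 0 1 0 0 0 0 0 0 0 0 0 0 1
p1 (pos 1,3,5,7,9,11,13,15,17,19,21,23,25,27,29,31): XOR of data positions = 1⊕1⊕0⊕1⊕0⊕0⊕1⊕1⊕0⊕0⊕0⊕0⊕0⊕0⊕1 = 0
p2 (pos 2,3,6,7,10,11,14,15,18,19,22,23,26,27,30,31): XOR of data positions = 1⊕1⊕0⊕1⊕0⊕1⊕1⊕1⊕0⊕0⊕0⊕0⊕0⊕0⊕1 = 1
p4 (pos 4,5,6,7,12,13,14,15,20,21,22,23,28,29,30,31): XOR of data positions = 1⊕1⊕0⊕0⊕0⊕1⊕1⊕1⊕0⊕0⊕0⊕0⊕0⊕0⊕1 = 0
p8 (pos 8,9,10,11,12,13,14,15,24,25,26,27,28,29,30,31): XOR of data positions = 1⊕1⊕0⊕0⊕0⊕1⊕1⊕0⊕0⊕0⊕0⊕0⊕0⊕0⊕1 = 1
p16 (pos 16,17,18,19,20,21,22,23,24,25,26,27,28,29,30,31): XOR of data positions = 1⊕1⊕0⊕1⊕0⊕0⊕0⊕0⊕0⊕0⊕0⊕0⊕0⊕0⊕1 = 0
Codeword: 0110110111000110110100000000001

0110110111000110110100000000001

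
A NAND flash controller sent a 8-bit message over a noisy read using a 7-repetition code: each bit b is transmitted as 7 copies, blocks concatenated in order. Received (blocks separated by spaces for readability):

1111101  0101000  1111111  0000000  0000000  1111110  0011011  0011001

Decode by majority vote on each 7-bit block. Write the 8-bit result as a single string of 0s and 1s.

Block 1 (1111101): 6 ones → 1
Block 2 (0101000): 2 ones → 0
Block 3 (1111111): 7 ones → 1
Block 4 (0000000): 0 ones → 0
Block 5 (0000000): 0 ones → 0
Block 6 (1111110): 6 ones → 1
Block 7 (0011011): 4 ones → 1
Block 8 (0011001): 3 ones → 0

10100110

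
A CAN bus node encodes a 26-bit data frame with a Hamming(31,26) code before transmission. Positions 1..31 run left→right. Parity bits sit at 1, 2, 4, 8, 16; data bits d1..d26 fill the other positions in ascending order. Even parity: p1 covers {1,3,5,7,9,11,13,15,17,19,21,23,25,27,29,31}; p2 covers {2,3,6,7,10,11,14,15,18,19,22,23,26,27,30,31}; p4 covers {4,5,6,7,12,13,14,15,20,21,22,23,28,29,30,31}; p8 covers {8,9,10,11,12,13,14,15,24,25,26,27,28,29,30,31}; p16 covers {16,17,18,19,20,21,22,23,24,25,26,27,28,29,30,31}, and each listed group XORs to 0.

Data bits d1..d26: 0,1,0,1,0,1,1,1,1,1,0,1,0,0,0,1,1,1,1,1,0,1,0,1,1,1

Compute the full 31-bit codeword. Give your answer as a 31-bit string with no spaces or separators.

1101101101111100100011111010111

Place data at non-parity positions: p1 p2 0 p4 1 0 1 p8 0 1 1 1 1 1 0 p16 1 0 0 0 1 1 1 1 1 0 1 0 1 1 1
p1 (pos 1,3,5,7,9,11,13,15,17,19,21,23,25,27,29,31): XOR of data positions = 0⊕1⊕1⊕0⊕1⊕1⊕0⊕1⊕0⊕1⊕1⊕1⊕1⊕1⊕1 = 1
p2 (pos 2,3,6,7,10,11,14,15,18,19,22,23,26,27,30,31): XOR of data positions = 0⊕0⊕1⊕1⊕1⊕1⊕0⊕0⊕0⊕1⊕1⊕0⊕1⊕1⊕1 = 1
p4 (pos 4,5,6,7,12,13,14,15,20,21,22,23,28,29,30,31): XOR of data positions = 1⊕0⊕1⊕1⊕1⊕1⊕0⊕0⊕1⊕1⊕1⊕0⊕1⊕1⊕1 = 1
p8 (pos 8,9,10,11,12,13,14,15,24,25,26,27,28,29,30,31): XOR of data positions = 0⊕1⊕1⊕1⊕1⊕1⊕0⊕1⊕1⊕0⊕1⊕0⊕1⊕1⊕1 = 1
p16 (pos 16,17,18,19,20,21,22,23,24,25,26,27,28,29,30,31): XOR of data positions = 1⊕0⊕0⊕0⊕1⊕1⊕1⊕1⊕1⊕0⊕1⊕0⊕1⊕1⊕1 = 0
Codeword: 1101101101111100100011111010111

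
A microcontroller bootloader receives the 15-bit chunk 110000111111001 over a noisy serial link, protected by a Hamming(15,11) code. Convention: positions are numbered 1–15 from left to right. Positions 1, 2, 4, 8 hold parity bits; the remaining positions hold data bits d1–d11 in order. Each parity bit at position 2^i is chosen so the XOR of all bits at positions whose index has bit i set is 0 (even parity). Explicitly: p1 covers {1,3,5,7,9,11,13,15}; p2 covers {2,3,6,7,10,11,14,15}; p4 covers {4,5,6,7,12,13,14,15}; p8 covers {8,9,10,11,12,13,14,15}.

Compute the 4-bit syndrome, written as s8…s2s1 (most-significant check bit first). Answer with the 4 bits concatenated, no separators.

0111

s1 (pos 1,3,5,7,9,11,13,15): 1⊕0⊕0⊕1⊕1⊕1⊕0⊕1 = 1
s2 (pos 2,3,6,7,10,11,14,15): 1⊕0⊕0⊕1⊕1⊕1⊕0⊕1 = 1
s4 (pos 4,5,6,7,12,13,14,15): 0⊕0⊕0⊕1⊕1⊕0⊕0⊕1 = 1
s8 (pos 8,9,10,11,12,13,14,15): 1⊕1⊕1⊕1⊕1⊕0⊕0⊕1 = 0
Syndrome s8…s1 = 0111 → error at position 7.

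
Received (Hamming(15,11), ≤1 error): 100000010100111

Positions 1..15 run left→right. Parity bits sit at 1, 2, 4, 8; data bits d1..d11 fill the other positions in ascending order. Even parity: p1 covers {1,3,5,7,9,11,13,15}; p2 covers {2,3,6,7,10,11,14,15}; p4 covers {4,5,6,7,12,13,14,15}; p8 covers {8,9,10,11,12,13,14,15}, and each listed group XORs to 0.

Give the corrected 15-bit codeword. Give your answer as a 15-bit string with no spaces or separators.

s1 (pos 1,3,5,7,9,11,13,15): 1⊕0⊕0⊕0⊕0⊕0⊕1⊕1 = 1
s2 (pos 2,3,6,7,10,11,14,15): 0⊕0⊕0⊕0⊕1⊕0⊕1⊕1 = 1
s4 (pos 4,5,6,7,12,13,14,15): 0⊕0⊕0⊕0⊕0⊕1⊕1⊕1 = 1
s8 (pos 8,9,10,11,12,13,14,15): 1⊕0⊕1⊕0⊕0⊕1⊕1⊕1 = 1
Syndrome s8…s1 = 1111 → error at position 15.
Flip position 15: 100000010100111 → 100000010100110

100000010100110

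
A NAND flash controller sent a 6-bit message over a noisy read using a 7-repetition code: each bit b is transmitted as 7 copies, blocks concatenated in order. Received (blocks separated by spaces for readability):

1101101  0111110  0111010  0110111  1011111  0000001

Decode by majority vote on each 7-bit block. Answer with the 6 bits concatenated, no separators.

111110

Block 1 (1101101): 5 ones → 1
Block 2 (0111110): 5 ones → 1
Block 3 (0111010): 4 ones → 1
Block 4 (0110111): 5 ones → 1
Block 5 (1011111): 6 ones → 1
Block 6 (0000001): 1 one → 0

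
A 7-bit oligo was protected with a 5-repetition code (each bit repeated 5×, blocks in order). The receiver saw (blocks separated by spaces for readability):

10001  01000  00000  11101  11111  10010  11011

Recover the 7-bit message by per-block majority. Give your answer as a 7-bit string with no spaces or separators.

0001101

Block 1 (10001): 2 ones → 0
Block 2 (01000): 1 one → 0
Block 3 (00000): 0 ones → 0
Block 4 (11101): 4 ones → 1
Block 5 (11111): 5 ones → 1
Block 6 (10010): 2 ones → 0
Block 7 (11011): 4 ones → 1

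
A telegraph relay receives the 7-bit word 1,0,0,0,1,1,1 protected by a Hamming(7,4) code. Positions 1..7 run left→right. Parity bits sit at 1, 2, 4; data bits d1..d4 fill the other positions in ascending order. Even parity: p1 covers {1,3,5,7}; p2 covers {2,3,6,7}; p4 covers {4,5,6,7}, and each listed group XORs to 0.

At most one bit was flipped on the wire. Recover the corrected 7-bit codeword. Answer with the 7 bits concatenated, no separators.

1000011

s1 (pos 1,3,5,7): 1⊕0⊕1⊕1 = 1
s2 (pos 2,3,6,7): 0⊕0⊕1⊕1 = 0
s4 (pos 4,5,6,7): 0⊕1⊕1⊕1 = 1
Syndrome s4…s1 = 101 → error at position 5.
Flip position 5: 1000111 → 1000011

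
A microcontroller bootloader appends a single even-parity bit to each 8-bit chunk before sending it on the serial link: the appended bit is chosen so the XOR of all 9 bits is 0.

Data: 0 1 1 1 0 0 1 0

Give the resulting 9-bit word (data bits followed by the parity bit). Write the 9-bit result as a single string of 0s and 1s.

XOR of the 8 data bits: 0⊕1⊕1⊕1⊕0⊕0⊕1⊕0 = 0
Parity bit = 0 (so all 9 bits XOR to 0).

011100100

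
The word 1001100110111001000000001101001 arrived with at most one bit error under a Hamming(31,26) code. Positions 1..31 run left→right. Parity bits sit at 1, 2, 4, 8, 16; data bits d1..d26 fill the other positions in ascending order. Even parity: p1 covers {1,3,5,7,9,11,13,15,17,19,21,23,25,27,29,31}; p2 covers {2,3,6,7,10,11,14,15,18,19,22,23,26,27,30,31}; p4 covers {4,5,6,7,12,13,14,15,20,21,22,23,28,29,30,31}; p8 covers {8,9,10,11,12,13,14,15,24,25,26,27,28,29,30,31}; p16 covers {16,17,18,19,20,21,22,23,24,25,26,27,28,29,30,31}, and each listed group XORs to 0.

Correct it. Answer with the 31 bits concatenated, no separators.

s1 (pos 1,3,5,7,9,11,13,15,17,19,21,23,25,27,29,31): 1⊕0⊕1⊕0⊕1⊕1⊕1⊕0⊕0⊕0⊕0⊕0⊕1⊕0⊕0⊕1 = 1
s2 (pos 2,3,6,7,10,11,14,15,18,19,22,23,26,27,30,31): 0⊕0⊕0⊕0⊕0⊕1⊕0⊕0⊕0⊕0⊕0⊕0⊕1⊕0⊕0⊕1 = 1
s4 (pos 4,5,6,7,12,13,14,15,20,21,22,23,28,29,30,31): 1⊕1⊕0⊕0⊕1⊕1⊕0⊕0⊕0⊕0⊕0⊕0⊕1⊕0⊕0⊕1 = 0
s8 (pos 8,9,10,11,12,13,14,15,24,25,26,27,28,29,30,31): 1⊕1⊕0⊕1⊕1⊕1⊕0⊕0⊕0⊕1⊕1⊕0⊕1⊕0⊕0⊕1 = 1
s16 (pos 16,17,18,19,20,21,22,23,24,25,26,27,28,29,30,31): 1⊕0⊕0⊕0⊕0⊕0⊕0⊕0⊕0⊕1⊕1⊕0⊕1⊕0⊕0⊕1 = 1
Syndrome s16…s1 = 11011 → error at position 27.
Flip position 27: 1001100110111001000000001101001 → 1001100110111001000000001111001

1001100110111001000000001111001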